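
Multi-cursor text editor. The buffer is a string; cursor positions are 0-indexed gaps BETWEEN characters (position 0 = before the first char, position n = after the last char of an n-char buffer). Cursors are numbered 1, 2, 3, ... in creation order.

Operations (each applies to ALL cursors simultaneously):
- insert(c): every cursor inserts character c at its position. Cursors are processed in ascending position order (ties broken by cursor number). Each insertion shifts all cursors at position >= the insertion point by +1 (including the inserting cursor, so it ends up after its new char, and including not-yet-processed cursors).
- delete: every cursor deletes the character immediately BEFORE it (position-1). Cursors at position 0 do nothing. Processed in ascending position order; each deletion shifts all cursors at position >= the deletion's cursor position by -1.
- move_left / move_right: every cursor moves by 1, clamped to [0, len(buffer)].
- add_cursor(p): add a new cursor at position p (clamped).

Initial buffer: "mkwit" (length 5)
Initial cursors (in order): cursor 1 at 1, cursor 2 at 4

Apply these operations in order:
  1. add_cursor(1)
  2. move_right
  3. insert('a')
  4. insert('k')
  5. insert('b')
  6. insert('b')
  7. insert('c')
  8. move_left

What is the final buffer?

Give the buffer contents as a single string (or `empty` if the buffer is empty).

Answer: mkaakkbbbbccwitakbbc

Derivation:
After op 1 (add_cursor(1)): buffer="mkwit" (len 5), cursors c1@1 c3@1 c2@4, authorship .....
After op 2 (move_right): buffer="mkwit" (len 5), cursors c1@2 c3@2 c2@5, authorship .....
After op 3 (insert('a')): buffer="mkaawita" (len 8), cursors c1@4 c3@4 c2@8, authorship ..13...2
After op 4 (insert('k')): buffer="mkaakkwitak" (len 11), cursors c1@6 c3@6 c2@11, authorship ..1313...22
After op 5 (insert('b')): buffer="mkaakkbbwitakb" (len 14), cursors c1@8 c3@8 c2@14, authorship ..131313...222
After op 6 (insert('b')): buffer="mkaakkbbbbwitakbb" (len 17), cursors c1@10 c3@10 c2@17, authorship ..13131313...2222
After op 7 (insert('c')): buffer="mkaakkbbbbccwitakbbc" (len 20), cursors c1@12 c3@12 c2@20, authorship ..1313131313...22222
After op 8 (move_left): buffer="mkaakkbbbbccwitakbbc" (len 20), cursors c1@11 c3@11 c2@19, authorship ..1313131313...22222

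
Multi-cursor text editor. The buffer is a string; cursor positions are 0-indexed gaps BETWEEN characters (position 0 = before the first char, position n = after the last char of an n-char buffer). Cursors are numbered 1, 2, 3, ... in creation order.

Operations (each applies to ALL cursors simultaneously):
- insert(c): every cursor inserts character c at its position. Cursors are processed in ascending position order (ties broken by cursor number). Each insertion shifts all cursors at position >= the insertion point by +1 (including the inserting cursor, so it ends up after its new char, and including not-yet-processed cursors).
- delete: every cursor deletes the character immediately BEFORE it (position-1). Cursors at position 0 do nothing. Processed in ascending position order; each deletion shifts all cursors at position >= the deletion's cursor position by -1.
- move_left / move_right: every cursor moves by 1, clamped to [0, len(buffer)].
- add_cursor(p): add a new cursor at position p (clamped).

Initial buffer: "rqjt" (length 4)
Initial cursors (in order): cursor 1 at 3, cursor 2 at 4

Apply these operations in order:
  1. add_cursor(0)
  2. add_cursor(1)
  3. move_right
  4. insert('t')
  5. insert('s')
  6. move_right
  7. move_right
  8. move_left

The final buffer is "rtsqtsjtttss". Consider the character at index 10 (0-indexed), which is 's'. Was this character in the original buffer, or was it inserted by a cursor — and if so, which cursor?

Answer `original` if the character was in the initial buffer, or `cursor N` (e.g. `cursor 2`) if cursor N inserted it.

After op 1 (add_cursor(0)): buffer="rqjt" (len 4), cursors c3@0 c1@3 c2@4, authorship ....
After op 2 (add_cursor(1)): buffer="rqjt" (len 4), cursors c3@0 c4@1 c1@3 c2@4, authorship ....
After op 3 (move_right): buffer="rqjt" (len 4), cursors c3@1 c4@2 c1@4 c2@4, authorship ....
After op 4 (insert('t')): buffer="rtqtjttt" (len 8), cursors c3@2 c4@4 c1@8 c2@8, authorship .3.4..12
After op 5 (insert('s')): buffer="rtsqtsjtttss" (len 12), cursors c3@3 c4@6 c1@12 c2@12, authorship .33.44..1212
After op 6 (move_right): buffer="rtsqtsjtttss" (len 12), cursors c3@4 c4@7 c1@12 c2@12, authorship .33.44..1212
After op 7 (move_right): buffer="rtsqtsjtttss" (len 12), cursors c3@5 c4@8 c1@12 c2@12, authorship .33.44..1212
After op 8 (move_left): buffer="rtsqtsjtttss" (len 12), cursors c3@4 c4@7 c1@11 c2@11, authorship .33.44..1212
Authorship (.=original, N=cursor N): . 3 3 . 4 4 . . 1 2 1 2
Index 10: author = 1

Answer: cursor 1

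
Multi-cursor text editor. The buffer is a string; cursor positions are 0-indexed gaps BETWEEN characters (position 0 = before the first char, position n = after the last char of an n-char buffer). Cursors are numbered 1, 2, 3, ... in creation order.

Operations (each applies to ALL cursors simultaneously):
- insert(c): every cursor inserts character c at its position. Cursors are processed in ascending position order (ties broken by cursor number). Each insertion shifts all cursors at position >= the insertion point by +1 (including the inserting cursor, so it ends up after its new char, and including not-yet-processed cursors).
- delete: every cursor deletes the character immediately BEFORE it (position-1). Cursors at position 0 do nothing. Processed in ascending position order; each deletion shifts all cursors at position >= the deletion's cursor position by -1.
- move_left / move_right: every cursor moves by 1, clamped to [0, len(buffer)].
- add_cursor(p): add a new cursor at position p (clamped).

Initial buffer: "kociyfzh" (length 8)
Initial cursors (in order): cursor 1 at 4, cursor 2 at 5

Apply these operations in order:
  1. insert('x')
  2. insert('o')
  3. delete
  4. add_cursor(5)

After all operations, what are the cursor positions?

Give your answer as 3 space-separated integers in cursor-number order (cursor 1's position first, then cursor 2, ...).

After op 1 (insert('x')): buffer="kocixyxfzh" (len 10), cursors c1@5 c2@7, authorship ....1.2...
After op 2 (insert('o')): buffer="kocixoyxofzh" (len 12), cursors c1@6 c2@9, authorship ....11.22...
After op 3 (delete): buffer="kocixyxfzh" (len 10), cursors c1@5 c2@7, authorship ....1.2...
After op 4 (add_cursor(5)): buffer="kocixyxfzh" (len 10), cursors c1@5 c3@5 c2@7, authorship ....1.2...

Answer: 5 7 5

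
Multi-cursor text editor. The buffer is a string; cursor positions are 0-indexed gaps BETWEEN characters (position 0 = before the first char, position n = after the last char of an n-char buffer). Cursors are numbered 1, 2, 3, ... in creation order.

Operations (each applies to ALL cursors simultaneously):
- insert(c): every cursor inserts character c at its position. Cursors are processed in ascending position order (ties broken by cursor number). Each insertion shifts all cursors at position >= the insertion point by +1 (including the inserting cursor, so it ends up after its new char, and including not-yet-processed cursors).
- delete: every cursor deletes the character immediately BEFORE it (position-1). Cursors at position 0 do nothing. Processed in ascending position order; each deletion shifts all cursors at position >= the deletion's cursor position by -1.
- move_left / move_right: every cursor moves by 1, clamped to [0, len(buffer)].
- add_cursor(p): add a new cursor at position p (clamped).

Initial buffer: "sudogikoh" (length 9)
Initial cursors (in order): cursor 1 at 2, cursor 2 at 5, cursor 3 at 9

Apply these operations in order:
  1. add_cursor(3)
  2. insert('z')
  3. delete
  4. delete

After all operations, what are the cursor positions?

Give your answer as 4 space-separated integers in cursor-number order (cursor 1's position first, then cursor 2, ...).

Answer: 1 2 5 1

Derivation:
After op 1 (add_cursor(3)): buffer="sudogikoh" (len 9), cursors c1@2 c4@3 c2@5 c3@9, authorship .........
After op 2 (insert('z')): buffer="suzdzogzikohz" (len 13), cursors c1@3 c4@5 c2@8 c3@13, authorship ..1.4..2....3
After op 3 (delete): buffer="sudogikoh" (len 9), cursors c1@2 c4@3 c2@5 c3@9, authorship .........
After op 4 (delete): buffer="soiko" (len 5), cursors c1@1 c4@1 c2@2 c3@5, authorship .....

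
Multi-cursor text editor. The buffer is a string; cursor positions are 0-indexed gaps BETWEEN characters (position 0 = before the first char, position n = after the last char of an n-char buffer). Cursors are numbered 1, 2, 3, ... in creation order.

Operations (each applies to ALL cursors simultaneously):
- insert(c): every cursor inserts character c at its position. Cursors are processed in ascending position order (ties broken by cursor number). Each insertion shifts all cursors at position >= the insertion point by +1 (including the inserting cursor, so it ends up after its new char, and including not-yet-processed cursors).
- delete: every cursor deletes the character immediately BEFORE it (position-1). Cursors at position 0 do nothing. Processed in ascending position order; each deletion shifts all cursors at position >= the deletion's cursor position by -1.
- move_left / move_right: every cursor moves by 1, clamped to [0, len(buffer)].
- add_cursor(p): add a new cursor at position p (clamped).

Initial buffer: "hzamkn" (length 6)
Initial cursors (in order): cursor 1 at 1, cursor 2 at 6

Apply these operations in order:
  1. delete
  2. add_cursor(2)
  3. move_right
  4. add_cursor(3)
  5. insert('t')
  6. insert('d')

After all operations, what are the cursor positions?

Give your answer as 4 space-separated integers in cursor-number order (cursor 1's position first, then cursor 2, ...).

Answer: 3 12 9 9

Derivation:
After op 1 (delete): buffer="zamk" (len 4), cursors c1@0 c2@4, authorship ....
After op 2 (add_cursor(2)): buffer="zamk" (len 4), cursors c1@0 c3@2 c2@4, authorship ....
After op 3 (move_right): buffer="zamk" (len 4), cursors c1@1 c3@3 c2@4, authorship ....
After op 4 (add_cursor(3)): buffer="zamk" (len 4), cursors c1@1 c3@3 c4@3 c2@4, authorship ....
After op 5 (insert('t')): buffer="ztamttkt" (len 8), cursors c1@2 c3@6 c4@6 c2@8, authorship .1..34.2
After op 6 (insert('d')): buffer="ztdamttddktd" (len 12), cursors c1@3 c3@9 c4@9 c2@12, authorship .11..3434.22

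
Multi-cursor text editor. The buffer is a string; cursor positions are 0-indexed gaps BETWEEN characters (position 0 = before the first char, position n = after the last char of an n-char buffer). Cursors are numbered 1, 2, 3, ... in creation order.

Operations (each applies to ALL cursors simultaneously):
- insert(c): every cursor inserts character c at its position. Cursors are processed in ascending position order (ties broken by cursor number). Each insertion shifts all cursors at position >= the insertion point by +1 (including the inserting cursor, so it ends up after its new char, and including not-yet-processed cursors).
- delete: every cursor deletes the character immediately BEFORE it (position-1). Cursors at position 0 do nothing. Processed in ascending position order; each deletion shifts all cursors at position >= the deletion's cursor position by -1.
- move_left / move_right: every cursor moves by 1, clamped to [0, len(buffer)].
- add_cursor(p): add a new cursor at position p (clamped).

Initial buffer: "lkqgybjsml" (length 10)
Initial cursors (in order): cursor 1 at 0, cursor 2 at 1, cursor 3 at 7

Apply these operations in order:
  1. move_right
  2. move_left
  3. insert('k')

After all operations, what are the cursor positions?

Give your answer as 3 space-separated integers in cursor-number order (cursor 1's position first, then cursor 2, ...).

Answer: 1 3 10

Derivation:
After op 1 (move_right): buffer="lkqgybjsml" (len 10), cursors c1@1 c2@2 c3@8, authorship ..........
After op 2 (move_left): buffer="lkqgybjsml" (len 10), cursors c1@0 c2@1 c3@7, authorship ..........
After op 3 (insert('k')): buffer="klkkqgybjksml" (len 13), cursors c1@1 c2@3 c3@10, authorship 1.2......3...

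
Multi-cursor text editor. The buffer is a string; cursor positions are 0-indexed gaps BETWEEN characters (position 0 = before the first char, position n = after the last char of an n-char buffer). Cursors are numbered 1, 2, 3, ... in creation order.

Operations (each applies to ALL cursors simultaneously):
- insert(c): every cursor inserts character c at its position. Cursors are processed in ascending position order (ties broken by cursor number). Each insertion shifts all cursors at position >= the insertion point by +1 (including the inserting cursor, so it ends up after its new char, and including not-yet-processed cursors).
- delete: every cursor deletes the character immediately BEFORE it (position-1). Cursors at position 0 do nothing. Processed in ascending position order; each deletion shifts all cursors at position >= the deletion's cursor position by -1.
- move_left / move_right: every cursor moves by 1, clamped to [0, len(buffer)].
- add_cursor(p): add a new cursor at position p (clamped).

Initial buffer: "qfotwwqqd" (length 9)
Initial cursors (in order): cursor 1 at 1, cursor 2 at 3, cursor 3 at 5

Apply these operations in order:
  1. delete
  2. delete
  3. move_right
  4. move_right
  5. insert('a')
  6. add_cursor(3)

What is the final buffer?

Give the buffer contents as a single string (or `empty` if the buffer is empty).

Answer: wqaaaqd

Derivation:
After op 1 (delete): buffer="ftwqqd" (len 6), cursors c1@0 c2@1 c3@2, authorship ......
After op 2 (delete): buffer="wqqd" (len 4), cursors c1@0 c2@0 c3@0, authorship ....
After op 3 (move_right): buffer="wqqd" (len 4), cursors c1@1 c2@1 c3@1, authorship ....
After op 4 (move_right): buffer="wqqd" (len 4), cursors c1@2 c2@2 c3@2, authorship ....
After op 5 (insert('a')): buffer="wqaaaqd" (len 7), cursors c1@5 c2@5 c3@5, authorship ..123..
After op 6 (add_cursor(3)): buffer="wqaaaqd" (len 7), cursors c4@3 c1@5 c2@5 c3@5, authorship ..123..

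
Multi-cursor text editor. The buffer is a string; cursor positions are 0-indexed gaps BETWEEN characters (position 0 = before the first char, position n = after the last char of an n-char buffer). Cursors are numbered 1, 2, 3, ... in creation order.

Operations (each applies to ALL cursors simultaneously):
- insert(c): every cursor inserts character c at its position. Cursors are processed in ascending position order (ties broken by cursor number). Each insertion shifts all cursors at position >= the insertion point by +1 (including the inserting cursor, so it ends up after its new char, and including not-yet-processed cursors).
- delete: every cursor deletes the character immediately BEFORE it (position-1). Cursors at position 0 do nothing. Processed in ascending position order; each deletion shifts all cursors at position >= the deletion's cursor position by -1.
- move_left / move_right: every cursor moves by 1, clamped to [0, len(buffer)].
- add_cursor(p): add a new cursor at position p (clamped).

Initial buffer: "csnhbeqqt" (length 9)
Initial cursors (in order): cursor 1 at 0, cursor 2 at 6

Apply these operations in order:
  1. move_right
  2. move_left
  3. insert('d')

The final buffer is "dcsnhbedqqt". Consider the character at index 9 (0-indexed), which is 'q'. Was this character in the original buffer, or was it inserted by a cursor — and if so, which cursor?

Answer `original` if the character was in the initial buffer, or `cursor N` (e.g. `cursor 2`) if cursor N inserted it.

Answer: original

Derivation:
After op 1 (move_right): buffer="csnhbeqqt" (len 9), cursors c1@1 c2@7, authorship .........
After op 2 (move_left): buffer="csnhbeqqt" (len 9), cursors c1@0 c2@6, authorship .........
After op 3 (insert('d')): buffer="dcsnhbedqqt" (len 11), cursors c1@1 c2@8, authorship 1......2...
Authorship (.=original, N=cursor N): 1 . . . . . . 2 . . .
Index 9: author = original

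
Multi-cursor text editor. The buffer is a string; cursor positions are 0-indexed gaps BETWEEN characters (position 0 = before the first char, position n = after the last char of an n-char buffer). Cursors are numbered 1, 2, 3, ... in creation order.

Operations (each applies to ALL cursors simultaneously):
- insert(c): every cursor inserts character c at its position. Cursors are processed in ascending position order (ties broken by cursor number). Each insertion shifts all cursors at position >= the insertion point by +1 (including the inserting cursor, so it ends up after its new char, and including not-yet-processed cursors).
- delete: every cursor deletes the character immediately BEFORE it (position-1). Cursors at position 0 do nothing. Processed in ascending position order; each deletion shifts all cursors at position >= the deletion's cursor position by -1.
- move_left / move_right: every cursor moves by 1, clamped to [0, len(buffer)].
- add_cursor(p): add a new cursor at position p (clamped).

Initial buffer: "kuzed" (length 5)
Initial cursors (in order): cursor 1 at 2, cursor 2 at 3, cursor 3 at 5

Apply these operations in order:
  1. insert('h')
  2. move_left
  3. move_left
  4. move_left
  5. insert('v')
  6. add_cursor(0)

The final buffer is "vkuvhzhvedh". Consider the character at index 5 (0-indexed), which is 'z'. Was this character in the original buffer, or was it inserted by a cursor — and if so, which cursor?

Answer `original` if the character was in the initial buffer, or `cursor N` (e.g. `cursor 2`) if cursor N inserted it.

Answer: original

Derivation:
After op 1 (insert('h')): buffer="kuhzhedh" (len 8), cursors c1@3 c2@5 c3@8, authorship ..1.2..3
After op 2 (move_left): buffer="kuhzhedh" (len 8), cursors c1@2 c2@4 c3@7, authorship ..1.2..3
After op 3 (move_left): buffer="kuhzhedh" (len 8), cursors c1@1 c2@3 c3@6, authorship ..1.2..3
After op 4 (move_left): buffer="kuhzhedh" (len 8), cursors c1@0 c2@2 c3@5, authorship ..1.2..3
After op 5 (insert('v')): buffer="vkuvhzhvedh" (len 11), cursors c1@1 c2@4 c3@8, authorship 1..21.23..3
After op 6 (add_cursor(0)): buffer="vkuvhzhvedh" (len 11), cursors c4@0 c1@1 c2@4 c3@8, authorship 1..21.23..3
Authorship (.=original, N=cursor N): 1 . . 2 1 . 2 3 . . 3
Index 5: author = original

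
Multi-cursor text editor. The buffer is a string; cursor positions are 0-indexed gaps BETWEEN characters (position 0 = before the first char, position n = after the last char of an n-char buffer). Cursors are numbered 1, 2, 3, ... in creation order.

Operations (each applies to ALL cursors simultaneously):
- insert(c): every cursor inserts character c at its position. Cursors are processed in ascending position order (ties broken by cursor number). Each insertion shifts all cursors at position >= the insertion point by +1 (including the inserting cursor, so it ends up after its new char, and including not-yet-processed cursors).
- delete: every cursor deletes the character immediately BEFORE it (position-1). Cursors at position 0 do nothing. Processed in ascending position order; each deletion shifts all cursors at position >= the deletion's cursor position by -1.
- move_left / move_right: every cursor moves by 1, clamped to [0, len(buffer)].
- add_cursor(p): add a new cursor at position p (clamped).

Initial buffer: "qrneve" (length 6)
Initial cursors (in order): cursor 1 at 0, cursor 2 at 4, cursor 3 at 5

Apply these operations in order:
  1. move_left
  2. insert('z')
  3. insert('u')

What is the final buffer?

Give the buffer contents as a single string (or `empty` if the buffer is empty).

Answer: zuqrnzuezuve

Derivation:
After op 1 (move_left): buffer="qrneve" (len 6), cursors c1@0 c2@3 c3@4, authorship ......
After op 2 (insert('z')): buffer="zqrnzezve" (len 9), cursors c1@1 c2@5 c3@7, authorship 1...2.3..
After op 3 (insert('u')): buffer="zuqrnzuezuve" (len 12), cursors c1@2 c2@7 c3@10, authorship 11...22.33..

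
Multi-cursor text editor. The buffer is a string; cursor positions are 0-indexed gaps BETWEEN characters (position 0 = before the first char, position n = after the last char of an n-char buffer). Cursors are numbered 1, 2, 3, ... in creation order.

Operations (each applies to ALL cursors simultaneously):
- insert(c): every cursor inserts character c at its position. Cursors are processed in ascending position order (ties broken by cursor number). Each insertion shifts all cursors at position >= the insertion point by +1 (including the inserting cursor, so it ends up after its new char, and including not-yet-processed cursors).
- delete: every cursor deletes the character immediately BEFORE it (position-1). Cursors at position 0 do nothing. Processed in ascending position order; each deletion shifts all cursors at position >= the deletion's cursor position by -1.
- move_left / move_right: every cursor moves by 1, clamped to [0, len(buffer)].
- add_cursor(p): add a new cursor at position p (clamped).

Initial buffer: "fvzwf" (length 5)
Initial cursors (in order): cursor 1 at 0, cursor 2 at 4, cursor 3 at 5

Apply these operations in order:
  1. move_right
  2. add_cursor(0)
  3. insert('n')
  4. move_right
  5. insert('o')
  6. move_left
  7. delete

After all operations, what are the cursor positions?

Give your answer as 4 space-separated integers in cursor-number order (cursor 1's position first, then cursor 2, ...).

After op 1 (move_right): buffer="fvzwf" (len 5), cursors c1@1 c2@5 c3@5, authorship .....
After op 2 (add_cursor(0)): buffer="fvzwf" (len 5), cursors c4@0 c1@1 c2@5 c3@5, authorship .....
After op 3 (insert('n')): buffer="nfnvzwfnn" (len 9), cursors c4@1 c1@3 c2@9 c3@9, authorship 4.1....23
After op 4 (move_right): buffer="nfnvzwfnn" (len 9), cursors c4@2 c1@4 c2@9 c3@9, authorship 4.1....23
After op 5 (insert('o')): buffer="nfonvozwfnnoo" (len 13), cursors c4@3 c1@6 c2@13 c3@13, authorship 4.41.1...2323
After op 6 (move_left): buffer="nfonvozwfnnoo" (len 13), cursors c4@2 c1@5 c2@12 c3@12, authorship 4.41.1...2323
After op 7 (delete): buffer="nonozwfno" (len 9), cursors c4@1 c1@3 c2@8 c3@8, authorship 4411...23

Answer: 3 8 8 1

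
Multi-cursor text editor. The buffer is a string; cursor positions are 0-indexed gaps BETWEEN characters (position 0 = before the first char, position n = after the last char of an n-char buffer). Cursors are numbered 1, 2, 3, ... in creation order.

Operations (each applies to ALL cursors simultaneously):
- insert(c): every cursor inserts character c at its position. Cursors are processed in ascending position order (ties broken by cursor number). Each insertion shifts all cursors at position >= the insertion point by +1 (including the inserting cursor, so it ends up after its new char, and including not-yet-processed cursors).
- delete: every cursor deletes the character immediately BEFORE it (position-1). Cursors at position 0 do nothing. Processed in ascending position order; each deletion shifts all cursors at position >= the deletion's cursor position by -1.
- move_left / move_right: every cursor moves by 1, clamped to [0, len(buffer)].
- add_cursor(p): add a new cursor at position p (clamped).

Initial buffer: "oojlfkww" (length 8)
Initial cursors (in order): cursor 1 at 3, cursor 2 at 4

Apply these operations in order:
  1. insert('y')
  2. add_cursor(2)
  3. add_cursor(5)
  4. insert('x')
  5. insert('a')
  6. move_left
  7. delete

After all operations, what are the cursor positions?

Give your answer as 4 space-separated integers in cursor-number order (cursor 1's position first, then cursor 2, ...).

Answer: 5 9 2 7

Derivation:
After op 1 (insert('y')): buffer="oojylyfkww" (len 10), cursors c1@4 c2@6, authorship ...1.2....
After op 2 (add_cursor(2)): buffer="oojylyfkww" (len 10), cursors c3@2 c1@4 c2@6, authorship ...1.2....
After op 3 (add_cursor(5)): buffer="oojylyfkww" (len 10), cursors c3@2 c1@4 c4@5 c2@6, authorship ...1.2....
After op 4 (insert('x')): buffer="ooxjyxlxyxfkww" (len 14), cursors c3@3 c1@6 c4@8 c2@10, authorship ..3.11.422....
After op 5 (insert('a')): buffer="ooxajyxalxayxafkww" (len 18), cursors c3@4 c1@8 c4@11 c2@14, authorship ..33.111.44222....
After op 6 (move_left): buffer="ooxajyxalxayxafkww" (len 18), cursors c3@3 c1@7 c4@10 c2@13, authorship ..33.111.44222....
After op 7 (delete): buffer="ooajyalayafkww" (len 14), cursors c3@2 c1@5 c4@7 c2@9, authorship ..3.11.422....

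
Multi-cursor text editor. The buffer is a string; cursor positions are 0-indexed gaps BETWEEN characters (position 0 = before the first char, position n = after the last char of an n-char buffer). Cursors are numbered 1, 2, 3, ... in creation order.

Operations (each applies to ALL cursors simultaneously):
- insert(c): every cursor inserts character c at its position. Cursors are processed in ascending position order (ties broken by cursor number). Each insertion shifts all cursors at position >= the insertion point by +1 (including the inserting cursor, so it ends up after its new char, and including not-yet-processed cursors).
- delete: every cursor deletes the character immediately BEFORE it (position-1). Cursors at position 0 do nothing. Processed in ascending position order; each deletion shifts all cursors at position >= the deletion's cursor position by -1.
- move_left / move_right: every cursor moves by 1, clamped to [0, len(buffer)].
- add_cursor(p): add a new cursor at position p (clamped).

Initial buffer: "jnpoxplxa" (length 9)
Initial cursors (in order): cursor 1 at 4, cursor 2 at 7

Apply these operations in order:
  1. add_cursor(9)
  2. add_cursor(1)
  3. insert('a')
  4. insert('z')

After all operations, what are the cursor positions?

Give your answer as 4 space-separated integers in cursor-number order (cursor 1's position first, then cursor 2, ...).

After op 1 (add_cursor(9)): buffer="jnpoxplxa" (len 9), cursors c1@4 c2@7 c3@9, authorship .........
After op 2 (add_cursor(1)): buffer="jnpoxplxa" (len 9), cursors c4@1 c1@4 c2@7 c3@9, authorship .........
After op 3 (insert('a')): buffer="janpoaxplaxaa" (len 13), cursors c4@2 c1@6 c2@10 c3@13, authorship .4...1...2..3
After op 4 (insert('z')): buffer="jaznpoazxplazxaaz" (len 17), cursors c4@3 c1@8 c2@13 c3@17, authorship .44...11...22..33

Answer: 8 13 17 3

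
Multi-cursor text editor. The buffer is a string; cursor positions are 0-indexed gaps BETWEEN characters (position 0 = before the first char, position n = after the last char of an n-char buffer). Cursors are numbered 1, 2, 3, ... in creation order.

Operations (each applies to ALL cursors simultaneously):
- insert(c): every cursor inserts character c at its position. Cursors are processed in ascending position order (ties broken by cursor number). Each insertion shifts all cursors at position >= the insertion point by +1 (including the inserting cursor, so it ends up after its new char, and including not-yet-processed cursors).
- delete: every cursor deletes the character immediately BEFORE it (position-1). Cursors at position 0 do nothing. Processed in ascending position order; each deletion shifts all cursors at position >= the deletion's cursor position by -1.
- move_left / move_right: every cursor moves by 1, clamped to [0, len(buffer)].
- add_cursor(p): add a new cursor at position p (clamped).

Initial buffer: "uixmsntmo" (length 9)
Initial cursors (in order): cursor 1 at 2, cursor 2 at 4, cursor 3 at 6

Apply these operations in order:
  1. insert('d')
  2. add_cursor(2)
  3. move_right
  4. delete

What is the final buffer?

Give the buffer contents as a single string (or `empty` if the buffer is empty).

Answer: uimdndmo

Derivation:
After op 1 (insert('d')): buffer="uidxmdsndtmo" (len 12), cursors c1@3 c2@6 c3@9, authorship ..1..2..3...
After op 2 (add_cursor(2)): buffer="uidxmdsndtmo" (len 12), cursors c4@2 c1@3 c2@6 c3@9, authorship ..1..2..3...
After op 3 (move_right): buffer="uidxmdsndtmo" (len 12), cursors c4@3 c1@4 c2@7 c3@10, authorship ..1..2..3...
After op 4 (delete): buffer="uimdndmo" (len 8), cursors c1@2 c4@2 c2@4 c3@6, authorship ...2.3..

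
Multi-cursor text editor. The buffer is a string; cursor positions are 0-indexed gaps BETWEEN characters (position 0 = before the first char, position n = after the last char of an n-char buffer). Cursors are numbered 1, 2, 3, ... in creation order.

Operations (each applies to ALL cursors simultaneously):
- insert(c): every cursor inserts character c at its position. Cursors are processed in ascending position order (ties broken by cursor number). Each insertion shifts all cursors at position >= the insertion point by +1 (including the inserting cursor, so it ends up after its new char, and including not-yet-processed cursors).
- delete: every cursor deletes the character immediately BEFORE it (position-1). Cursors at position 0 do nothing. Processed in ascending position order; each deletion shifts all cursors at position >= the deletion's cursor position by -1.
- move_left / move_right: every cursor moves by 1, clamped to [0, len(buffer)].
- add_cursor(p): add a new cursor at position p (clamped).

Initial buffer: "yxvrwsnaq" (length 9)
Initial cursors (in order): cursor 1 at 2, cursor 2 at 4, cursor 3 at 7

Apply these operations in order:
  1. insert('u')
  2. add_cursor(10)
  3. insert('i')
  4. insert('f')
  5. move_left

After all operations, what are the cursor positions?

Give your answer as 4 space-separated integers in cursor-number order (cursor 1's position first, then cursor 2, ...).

Answer: 4 9 17 17

Derivation:
After op 1 (insert('u')): buffer="yxuvruwsnuaq" (len 12), cursors c1@3 c2@6 c3@10, authorship ..1..2...3..
After op 2 (add_cursor(10)): buffer="yxuvruwsnuaq" (len 12), cursors c1@3 c2@6 c3@10 c4@10, authorship ..1..2...3..
After op 3 (insert('i')): buffer="yxuivruiwsnuiiaq" (len 16), cursors c1@4 c2@8 c3@14 c4@14, authorship ..11..22...334..
After op 4 (insert('f')): buffer="yxuifvruifwsnuiiffaq" (len 20), cursors c1@5 c2@10 c3@18 c4@18, authorship ..111..222...33434..
After op 5 (move_left): buffer="yxuifvruifwsnuiiffaq" (len 20), cursors c1@4 c2@9 c3@17 c4@17, authorship ..111..222...33434..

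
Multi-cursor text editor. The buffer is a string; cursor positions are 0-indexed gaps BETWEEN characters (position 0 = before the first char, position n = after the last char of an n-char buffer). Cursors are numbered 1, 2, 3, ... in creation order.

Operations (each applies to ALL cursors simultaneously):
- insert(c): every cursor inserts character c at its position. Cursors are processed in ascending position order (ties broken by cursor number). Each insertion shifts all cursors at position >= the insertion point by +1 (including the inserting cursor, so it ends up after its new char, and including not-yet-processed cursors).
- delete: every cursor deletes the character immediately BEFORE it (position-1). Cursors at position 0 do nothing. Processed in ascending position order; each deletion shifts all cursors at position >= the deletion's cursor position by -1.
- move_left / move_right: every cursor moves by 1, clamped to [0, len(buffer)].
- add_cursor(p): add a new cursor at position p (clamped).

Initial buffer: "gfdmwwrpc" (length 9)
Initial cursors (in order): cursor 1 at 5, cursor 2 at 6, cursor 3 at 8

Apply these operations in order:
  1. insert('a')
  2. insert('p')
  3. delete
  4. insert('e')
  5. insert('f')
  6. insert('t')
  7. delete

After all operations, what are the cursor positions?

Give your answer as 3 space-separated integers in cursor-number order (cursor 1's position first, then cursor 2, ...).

After op 1 (insert('a')): buffer="gfdmwawarpac" (len 12), cursors c1@6 c2@8 c3@11, authorship .....1.2..3.
After op 2 (insert('p')): buffer="gfdmwapwaprpapc" (len 15), cursors c1@7 c2@10 c3@14, authorship .....11.22..33.
After op 3 (delete): buffer="gfdmwawarpac" (len 12), cursors c1@6 c2@8 c3@11, authorship .....1.2..3.
After op 4 (insert('e')): buffer="gfdmwaewaerpaec" (len 15), cursors c1@7 c2@10 c3@14, authorship .....11.22..33.
After op 5 (insert('f')): buffer="gfdmwaefwaefrpaefc" (len 18), cursors c1@8 c2@12 c3@17, authorship .....111.222..333.
After op 6 (insert('t')): buffer="gfdmwaeftwaeftrpaeftc" (len 21), cursors c1@9 c2@14 c3@20, authorship .....1111.2222..3333.
After op 7 (delete): buffer="gfdmwaefwaefrpaefc" (len 18), cursors c1@8 c2@12 c3@17, authorship .....111.222..333.

Answer: 8 12 17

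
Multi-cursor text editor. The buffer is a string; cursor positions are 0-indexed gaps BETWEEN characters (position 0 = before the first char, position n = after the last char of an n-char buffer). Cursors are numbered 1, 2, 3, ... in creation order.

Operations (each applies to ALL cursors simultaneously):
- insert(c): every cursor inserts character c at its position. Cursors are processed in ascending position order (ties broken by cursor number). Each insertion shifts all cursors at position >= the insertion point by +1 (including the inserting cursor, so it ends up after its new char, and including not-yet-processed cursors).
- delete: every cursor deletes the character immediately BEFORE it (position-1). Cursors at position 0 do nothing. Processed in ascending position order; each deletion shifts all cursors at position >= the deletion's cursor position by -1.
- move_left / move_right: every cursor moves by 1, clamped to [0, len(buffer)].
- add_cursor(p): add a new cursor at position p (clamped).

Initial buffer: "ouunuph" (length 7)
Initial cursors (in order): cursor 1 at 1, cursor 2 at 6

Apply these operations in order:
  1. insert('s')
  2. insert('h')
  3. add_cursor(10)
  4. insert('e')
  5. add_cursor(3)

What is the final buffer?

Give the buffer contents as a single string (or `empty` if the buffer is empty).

After op 1 (insert('s')): buffer="osuunupsh" (len 9), cursors c1@2 c2@8, authorship .1.....2.
After op 2 (insert('h')): buffer="oshuunupshh" (len 11), cursors c1@3 c2@10, authorship .11.....22.
After op 3 (add_cursor(10)): buffer="oshuunupshh" (len 11), cursors c1@3 c2@10 c3@10, authorship .11.....22.
After op 4 (insert('e')): buffer="osheuunupsheeh" (len 14), cursors c1@4 c2@13 c3@13, authorship .111.....2223.
After op 5 (add_cursor(3)): buffer="osheuunupsheeh" (len 14), cursors c4@3 c1@4 c2@13 c3@13, authorship .111.....2223.

Answer: osheuunupsheeh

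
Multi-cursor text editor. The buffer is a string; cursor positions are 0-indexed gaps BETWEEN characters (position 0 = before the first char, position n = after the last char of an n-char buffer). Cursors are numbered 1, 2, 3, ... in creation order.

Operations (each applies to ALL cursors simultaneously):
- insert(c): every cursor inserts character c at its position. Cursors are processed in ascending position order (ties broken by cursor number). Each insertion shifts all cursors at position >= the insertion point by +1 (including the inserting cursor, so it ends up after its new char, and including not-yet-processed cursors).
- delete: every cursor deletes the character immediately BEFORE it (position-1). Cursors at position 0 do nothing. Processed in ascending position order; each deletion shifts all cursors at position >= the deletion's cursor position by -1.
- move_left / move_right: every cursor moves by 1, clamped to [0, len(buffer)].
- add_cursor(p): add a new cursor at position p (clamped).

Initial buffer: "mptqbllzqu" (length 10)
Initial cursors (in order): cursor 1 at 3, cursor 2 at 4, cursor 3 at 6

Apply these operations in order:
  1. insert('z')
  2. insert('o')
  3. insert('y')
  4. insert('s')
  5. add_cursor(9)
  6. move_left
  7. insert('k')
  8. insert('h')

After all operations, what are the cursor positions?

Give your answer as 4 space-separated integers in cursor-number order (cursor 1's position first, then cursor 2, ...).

Answer: 8 17 25 12

Derivation:
After op 1 (insert('z')): buffer="mptzqzblzlzqu" (len 13), cursors c1@4 c2@6 c3@9, authorship ...1.2..3....
After op 2 (insert('o')): buffer="mptzoqzoblzolzqu" (len 16), cursors c1@5 c2@8 c3@12, authorship ...11.22..33....
After op 3 (insert('y')): buffer="mptzoyqzoyblzoylzqu" (len 19), cursors c1@6 c2@10 c3@15, authorship ...111.222..333....
After op 4 (insert('s')): buffer="mptzoysqzoysblzoyslzqu" (len 22), cursors c1@7 c2@12 c3@18, authorship ...1111.2222..3333....
After op 5 (add_cursor(9)): buffer="mptzoysqzoysblzoyslzqu" (len 22), cursors c1@7 c4@9 c2@12 c3@18, authorship ...1111.2222..3333....
After op 6 (move_left): buffer="mptzoysqzoysblzoyslzqu" (len 22), cursors c1@6 c4@8 c2@11 c3@17, authorship ...1111.2222..3333....
After op 7 (insert('k')): buffer="mptzoyksqkzoyksblzoykslzqu" (len 26), cursors c1@7 c4@10 c2@14 c3@21, authorship ...11111.422222..33333....
After op 8 (insert('h')): buffer="mptzoykhsqkhzoykhsblzoykhslzqu" (len 30), cursors c1@8 c4@12 c2@17 c3@25, authorship ...111111.44222222..333333....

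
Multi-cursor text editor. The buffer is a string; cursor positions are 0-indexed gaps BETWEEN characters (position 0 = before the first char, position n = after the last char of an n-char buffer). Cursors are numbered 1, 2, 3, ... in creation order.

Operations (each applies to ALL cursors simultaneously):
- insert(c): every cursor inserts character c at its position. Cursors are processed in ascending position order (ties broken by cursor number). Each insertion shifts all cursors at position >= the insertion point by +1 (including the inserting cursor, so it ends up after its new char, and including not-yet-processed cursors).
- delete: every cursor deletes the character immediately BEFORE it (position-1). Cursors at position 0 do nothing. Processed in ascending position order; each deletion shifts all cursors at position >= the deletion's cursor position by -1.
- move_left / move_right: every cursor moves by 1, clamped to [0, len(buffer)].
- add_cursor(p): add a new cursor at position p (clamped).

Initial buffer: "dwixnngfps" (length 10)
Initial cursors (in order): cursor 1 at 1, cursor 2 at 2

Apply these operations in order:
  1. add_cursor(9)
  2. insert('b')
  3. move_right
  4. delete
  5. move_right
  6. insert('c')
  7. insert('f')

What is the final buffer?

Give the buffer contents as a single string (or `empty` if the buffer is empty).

Answer: dbbcfxcfnngfpbcf

Derivation:
After op 1 (add_cursor(9)): buffer="dwixnngfps" (len 10), cursors c1@1 c2@2 c3@9, authorship ..........
After op 2 (insert('b')): buffer="dbwbixnngfpbs" (len 13), cursors c1@2 c2@4 c3@12, authorship .1.2.......3.
After op 3 (move_right): buffer="dbwbixnngfpbs" (len 13), cursors c1@3 c2@5 c3@13, authorship .1.2.......3.
After op 4 (delete): buffer="dbbxnngfpb" (len 10), cursors c1@2 c2@3 c3@10, authorship .12......3
After op 5 (move_right): buffer="dbbxnngfpb" (len 10), cursors c1@3 c2@4 c3@10, authorship .12......3
After op 6 (insert('c')): buffer="dbbcxcnngfpbc" (len 13), cursors c1@4 c2@6 c3@13, authorship .121.2.....33
After op 7 (insert('f')): buffer="dbbcfxcfnngfpbcf" (len 16), cursors c1@5 c2@8 c3@16, authorship .1211.22.....333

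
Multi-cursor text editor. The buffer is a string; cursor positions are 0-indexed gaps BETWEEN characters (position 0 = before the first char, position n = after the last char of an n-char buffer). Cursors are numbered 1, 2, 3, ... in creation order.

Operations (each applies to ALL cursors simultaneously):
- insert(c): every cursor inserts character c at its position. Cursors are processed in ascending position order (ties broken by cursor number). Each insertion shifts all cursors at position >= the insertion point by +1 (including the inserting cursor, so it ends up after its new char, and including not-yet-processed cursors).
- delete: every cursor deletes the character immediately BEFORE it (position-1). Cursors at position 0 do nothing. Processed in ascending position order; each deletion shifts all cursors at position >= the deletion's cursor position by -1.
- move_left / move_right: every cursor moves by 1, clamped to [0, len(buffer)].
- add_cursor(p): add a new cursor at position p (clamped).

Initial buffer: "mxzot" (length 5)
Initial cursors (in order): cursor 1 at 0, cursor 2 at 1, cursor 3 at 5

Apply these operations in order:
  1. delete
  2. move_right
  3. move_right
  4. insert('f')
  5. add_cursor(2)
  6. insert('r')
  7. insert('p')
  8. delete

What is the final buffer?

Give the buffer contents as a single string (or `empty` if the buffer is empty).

Answer: xzrffrrofr

Derivation:
After op 1 (delete): buffer="xzo" (len 3), cursors c1@0 c2@0 c3@3, authorship ...
After op 2 (move_right): buffer="xzo" (len 3), cursors c1@1 c2@1 c3@3, authorship ...
After op 3 (move_right): buffer="xzo" (len 3), cursors c1@2 c2@2 c3@3, authorship ...
After op 4 (insert('f')): buffer="xzffof" (len 6), cursors c1@4 c2@4 c3@6, authorship ..12.3
After op 5 (add_cursor(2)): buffer="xzffof" (len 6), cursors c4@2 c1@4 c2@4 c3@6, authorship ..12.3
After op 6 (insert('r')): buffer="xzrffrrofr" (len 10), cursors c4@3 c1@7 c2@7 c3@10, authorship ..41212.33
After op 7 (insert('p')): buffer="xzrpffrrppofrp" (len 14), cursors c4@4 c1@10 c2@10 c3@14, authorship ..44121212.333
After op 8 (delete): buffer="xzrffrrofr" (len 10), cursors c4@3 c1@7 c2@7 c3@10, authorship ..41212.33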